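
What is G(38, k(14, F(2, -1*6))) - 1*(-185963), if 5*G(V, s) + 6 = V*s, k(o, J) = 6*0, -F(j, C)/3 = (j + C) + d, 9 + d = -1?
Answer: 929809/5 ≈ 1.8596e+5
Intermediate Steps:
d = -10 (d = -9 - 1 = -10)
F(j, C) = 30 - 3*C - 3*j (F(j, C) = -3*((j + C) - 10) = -3*((C + j) - 10) = -3*(-10 + C + j) = 30 - 3*C - 3*j)
k(o, J) = 0
G(V, s) = -6/5 + V*s/5 (G(V, s) = -6/5 + (V*s)/5 = -6/5 + V*s/5)
G(38, k(14, F(2, -1*6))) - 1*(-185963) = (-6/5 + (⅕)*38*0) - 1*(-185963) = (-6/5 + 0) + 185963 = -6/5 + 185963 = 929809/5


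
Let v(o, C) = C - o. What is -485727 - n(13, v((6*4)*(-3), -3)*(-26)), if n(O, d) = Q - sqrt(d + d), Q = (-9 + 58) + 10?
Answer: -485786 + 2*I*sqrt(897) ≈ -4.8579e+5 + 59.9*I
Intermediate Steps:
Q = 59 (Q = 49 + 10 = 59)
n(O, d) = 59 - sqrt(2)*sqrt(d) (n(O, d) = 59 - sqrt(d + d) = 59 - sqrt(2*d) = 59 - sqrt(2)*sqrt(d))
-485727 - n(13, v((6*4)*(-3), -3)*(-26)) = -485727 - (59 - sqrt(2)*sqrt((-3 - 6*4*(-3))*(-26))) = -485727 - (59 - sqrt(2)*sqrt((-3 - 24*(-3))*(-26))) = -485727 - (59 - sqrt(2)*sqrt((-3 - 1*(-72))*(-26))) = -485727 - (59 - sqrt(2)*sqrt((-3 + 72)*(-26))) = -485727 - (59 - sqrt(2)*sqrt(69*(-26))) = -485727 - (59 - sqrt(2)*sqrt(-1794)) = -485727 - (59 - sqrt(2)*I*sqrt(1794)) = -485727 - (59 - 2*I*sqrt(897)) = -485727 + (-59 + 2*I*sqrt(897)) = -485786 + 2*I*sqrt(897)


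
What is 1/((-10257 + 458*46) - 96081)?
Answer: -1/85270 ≈ -1.1727e-5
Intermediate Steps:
1/((-10257 + 458*46) - 96081) = 1/((-10257 + 21068) - 96081) = 1/(10811 - 96081) = 1/(-85270) = -1/85270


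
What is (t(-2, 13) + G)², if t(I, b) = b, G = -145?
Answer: 17424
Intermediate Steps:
(t(-2, 13) + G)² = (13 - 145)² = (-132)² = 17424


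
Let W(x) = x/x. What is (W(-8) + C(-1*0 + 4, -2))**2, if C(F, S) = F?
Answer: 25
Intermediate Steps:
W(x) = 1
(W(-8) + C(-1*0 + 4, -2))**2 = (1 + (-1*0 + 4))**2 = (1 + (0 + 4))**2 = (1 + 4)**2 = 5**2 = 25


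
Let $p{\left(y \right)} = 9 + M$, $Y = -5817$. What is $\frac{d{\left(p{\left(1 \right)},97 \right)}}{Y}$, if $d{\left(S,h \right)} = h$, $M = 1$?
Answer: $- \frac{97}{5817} \approx -0.016675$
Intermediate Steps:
$p{\left(y \right)} = 10$ ($p{\left(y \right)} = 9 + 1 = 10$)
$\frac{d{\left(p{\left(1 \right)},97 \right)}}{Y} = \frac{97}{-5817} = 97 \left(- \frac{1}{5817}\right) = - \frac{97}{5817}$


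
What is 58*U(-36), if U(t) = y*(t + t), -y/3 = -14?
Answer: -175392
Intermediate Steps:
y = 42 (y = -3*(-14) = 42)
U(t) = 84*t (U(t) = 42*(t + t) = 42*(2*t) = 84*t)
58*U(-36) = 58*(84*(-36)) = 58*(-3024) = -175392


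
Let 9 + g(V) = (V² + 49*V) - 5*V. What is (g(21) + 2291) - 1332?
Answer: 2315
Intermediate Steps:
g(V) = -9 + V² + 44*V (g(V) = -9 + ((V² + 49*V) - 5*V) = -9 + (V² + 44*V) = -9 + V² + 44*V)
(g(21) + 2291) - 1332 = ((-9 + 21² + 44*21) + 2291) - 1332 = ((-9 + 441 + 924) + 2291) - 1332 = (1356 + 2291) - 1332 = 3647 - 1332 = 2315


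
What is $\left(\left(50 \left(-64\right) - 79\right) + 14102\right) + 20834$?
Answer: $31657$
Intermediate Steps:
$\left(\left(50 \left(-64\right) - 79\right) + 14102\right) + 20834 = \left(\left(-3200 - 79\right) + 14102\right) + 20834 = \left(-3279 + 14102\right) + 20834 = 10823 + 20834 = 31657$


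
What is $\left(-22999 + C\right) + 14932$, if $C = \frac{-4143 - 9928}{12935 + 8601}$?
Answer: $- \frac{173744983}{21536} \approx -8067.7$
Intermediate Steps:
$C = - \frac{14071}{21536} \approx -0.65337$
$\left(-22999 + C\right) + 14932 = \left(-22999 - \frac{14071}{21536}\right) + 14932 = - \frac{495320535}{21536} + 14932 = - \frac{173744983}{21536}$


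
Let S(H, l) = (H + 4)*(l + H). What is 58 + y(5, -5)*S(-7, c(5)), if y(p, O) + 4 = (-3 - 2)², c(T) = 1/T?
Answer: 2432/5 ≈ 486.40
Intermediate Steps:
c(T) = 1/T
y(p, O) = 21 (y(p, O) = -4 + (-3 - 2)² = -4 + (-5)² = -4 + 25 = 21)
S(H, l) = (4 + H)*(H + l)
58 + y(5, -5)*S(-7, c(5)) = 58 + 21*((-7)² + 4*(-7) + 4/5 - 7/5) = 58 + 21*(49 - 28 + 4*(⅕) - 7*⅕) = 58 + 21*(49 - 28 + ⅘ - 7/5) = 58 + 21*(102/5) = 58 + 2142/5 = 2432/5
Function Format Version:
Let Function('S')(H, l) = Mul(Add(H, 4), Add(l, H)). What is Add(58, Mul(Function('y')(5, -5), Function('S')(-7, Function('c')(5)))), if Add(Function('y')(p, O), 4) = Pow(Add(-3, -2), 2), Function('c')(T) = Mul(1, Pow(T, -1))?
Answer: Rational(2432, 5) ≈ 486.40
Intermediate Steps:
Function('c')(T) = Pow(T, -1)
Function('y')(p, O) = 21 (Function('y')(p, O) = Add(-4, Pow(Add(-3, -2), 2)) = Add(-4, Pow(-5, 2)) = Add(-4, 25) = 21)
Function('S')(H, l) = Mul(Add(4, H), Add(H, l))
Add(58, Mul(Function('y')(5, -5), Function('S')(-7, Function('c')(5)))) = Add(58, Mul(21, Add(Pow(-7, 2), Mul(4, -7), Mul(4, Pow(5, -1)), Mul(-7, Pow(5, -1))))) = Add(58, Mul(21, Add(49, -28, Mul(4, Rational(1, 5)), Mul(-7, Rational(1, 5))))) = Add(58, Mul(21, Add(49, -28, Rational(4, 5), Rational(-7, 5)))) = Add(58, Mul(21, Rational(102, 5))) = Add(58, Rational(2142, 5)) = Rational(2432, 5)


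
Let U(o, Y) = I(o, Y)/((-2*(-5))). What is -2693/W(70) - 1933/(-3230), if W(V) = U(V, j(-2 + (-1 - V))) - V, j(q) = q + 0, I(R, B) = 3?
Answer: 5195953/132430 ≈ 39.235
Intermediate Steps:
j(q) = q
U(o, Y) = 3/10 (U(o, Y) = 3/((-2*(-5))) = 3/10)
W(V) = 3/10 - V
-2693/W(70) - 1933/(-3230) = -2693/(3/10 - 1*70) - 1933/(-3230) = -2693/(3/10 - 70) - 1933*(-1/3230) = -2693/(-697/10) + 1933/3230 = -2693*(-10/697) + 1933/3230 = 26930/697 + 1933/3230 = 5195953/132430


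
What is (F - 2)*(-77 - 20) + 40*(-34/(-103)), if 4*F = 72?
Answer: -158496/103 ≈ -1538.8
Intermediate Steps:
F = 18 (F = (¼)*72 = 18)
(F - 2)*(-77 - 20) + 40*(-34/(-103)) = (18 - 2)*(-77 - 20) + 40*(-34/(-103)) = 16*(-97) + 40*(-34*(-1/103)) = -1552 + 40*(34/103) = -1552 + 1360/103 = -158496/103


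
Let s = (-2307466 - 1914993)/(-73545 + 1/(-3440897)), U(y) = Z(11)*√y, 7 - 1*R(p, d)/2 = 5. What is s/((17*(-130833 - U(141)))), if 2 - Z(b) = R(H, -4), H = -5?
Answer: -633626247161085753/24546358738577058538550 - 14529046505723*√141/36819538107865587807825 ≈ -2.5818e-5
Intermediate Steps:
R(p, d) = 4 (R(p, d) = 14 - 2*5 = 14 - 10 = 4)
Z(b) = -2 (Z(b) = 2 - 1*4 = 2 - 4 = -2)
U(y) = -2*√y
s = 14529046505723/253060769866 (s = -4222459/(-73545 - 1/3440897) = -4222459/(-253060769866/3440897) = -4222459*(-3440897/253060769866) = 14529046505723/253060769866 ≈ 57.413)
s/((17*(-130833 - U(141)))) = 14529046505723/(253060769866*((17*(-130833 - (-2)*√141)))) = 14529046505723/(253060769866*((17*(-130833 + 2*√141)))) = 14529046505723/(253060769866*(-2224161 + 34*√141))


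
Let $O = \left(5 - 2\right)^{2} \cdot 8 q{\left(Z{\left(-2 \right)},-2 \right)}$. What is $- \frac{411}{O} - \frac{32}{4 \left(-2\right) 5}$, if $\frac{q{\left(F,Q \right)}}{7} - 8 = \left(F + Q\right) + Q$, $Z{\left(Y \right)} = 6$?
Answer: $\frac{1207}{1680} \approx 0.71845$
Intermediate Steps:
$q{\left(F,Q \right)} = 56 + 7 F + 14 Q$ ($q{\left(F,Q \right)} = 56 + 7 \left(\left(F + Q\right) + Q\right) = 56 + 7 \left(F + 2 Q\right) = 56 + \left(7 F + 14 Q\right) = 56 + 7 F + 14 Q$)
$O = 5040$ ($O = \left(5 - 2\right)^{2} \cdot 8 \left(56 + 7 \cdot 6 + 14 \left(-2\right)\right) = 3^{2} \cdot 8 \left(56 + 42 - 28\right) = 9 \cdot 8 \cdot 70 = 72 \cdot 70 = 5040$)
$- \frac{411}{O} - \frac{32}{4 \left(-2\right) 5} = - \frac{411}{5040} - \frac{32}{4 \left(-2\right) 5} = \left(-411\right) \frac{1}{5040} - \frac{32}{\left(-8\right) 5} = - \frac{137}{1680} - \frac{32}{-40} = - \frac{137}{1680} - - \frac{4}{5} = - \frac{137}{1680} + \frac{4}{5} = \frac{1207}{1680}$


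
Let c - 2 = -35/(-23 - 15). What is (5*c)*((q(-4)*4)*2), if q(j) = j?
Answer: -8880/19 ≈ -467.37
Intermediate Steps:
c = 111/38 (c = 2 - 35/(-23 - 15) = 2 - 35/(-38) = 2 - 35*(-1/38) = 2 + 35/38 = 111/38 ≈ 2.9211)
(5*c)*((q(-4)*4)*2) = (5*(111/38))*(-4*4*2) = 555*(-16*2)/38 = (555/38)*(-32) = -8880/19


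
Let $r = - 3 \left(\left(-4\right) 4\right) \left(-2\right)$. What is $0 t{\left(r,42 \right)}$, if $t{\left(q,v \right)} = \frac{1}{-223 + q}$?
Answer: $0$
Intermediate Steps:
$r = -96$ ($r = \left(-3\right) \left(-16\right) \left(-2\right) = 48 \left(-2\right) = -96$)
$0 t{\left(r,42 \right)} = \frac{0}{-223 - 96} = \frac{0}{-319} = 0 \left(- \frac{1}{319}\right) = 0$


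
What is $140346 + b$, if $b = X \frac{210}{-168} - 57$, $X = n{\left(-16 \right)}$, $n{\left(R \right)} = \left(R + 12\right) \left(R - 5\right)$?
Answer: $140184$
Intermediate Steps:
$n{\left(R \right)} = \left(-5 + R\right) \left(12 + R\right)$ ($n{\left(R \right)} = \left(12 + R\right) \left(-5 + R\right) = \left(-5 + R\right) \left(12 + R\right)$)
$X = 84$ ($X = -60 + \left(-16\right)^{2} + 7 \left(-16\right) = -60 + 256 - 112 = 84$)
$b = -162$ ($b = 84 \frac{210}{-168} - 57 = 84 \cdot 210 \left(- \frac{1}{168}\right) - 57 = 84 \left(- \frac{5}{4}\right) - 57 = -105 - 57 = -162$)
$140346 + b = 140346 - 162 = 140184$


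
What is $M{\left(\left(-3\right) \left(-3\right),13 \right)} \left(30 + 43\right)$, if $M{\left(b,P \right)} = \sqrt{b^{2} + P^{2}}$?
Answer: $365 \sqrt{10} \approx 1154.2$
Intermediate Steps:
$M{\left(b,P \right)} = \sqrt{P^{2} + b^{2}}$
$M{\left(\left(-3\right) \left(-3\right),13 \right)} \left(30 + 43\right) = \sqrt{13^{2} + \left(\left(-3\right) \left(-3\right)\right)^{2}} \left(30 + 43\right) = \sqrt{169 + 9^{2}} \cdot 73 = \sqrt{169 + 81} \cdot 73 = \sqrt{250} \cdot 73 = 5 \sqrt{10} \cdot 73 = 365 \sqrt{10}$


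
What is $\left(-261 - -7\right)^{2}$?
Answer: $64516$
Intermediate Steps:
$\left(-261 - -7\right)^{2} = \left(-261 + \left(11 - 4\right)\right)^{2} = \left(-261 + 7\right)^{2} = \left(-254\right)^{2} = 64516$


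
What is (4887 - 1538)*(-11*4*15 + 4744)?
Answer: 13677316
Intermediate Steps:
(4887 - 1538)*(-11*4*15 + 4744) = 3349*(-44*15 + 4744) = 3349*(-660 + 4744) = 3349*4084 = 13677316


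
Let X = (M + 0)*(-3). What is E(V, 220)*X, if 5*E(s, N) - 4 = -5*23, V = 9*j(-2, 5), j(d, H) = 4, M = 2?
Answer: 666/5 ≈ 133.20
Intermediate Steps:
V = 36 (V = 9*4 = 36)
E(s, N) = -111/5 (E(s, N) = 4/5 + (-5*23)/5 = 4/5 + (1/5)*(-115) = 4/5 - 23 = -111/5)
X = -6 (X = (2 + 0)*(-3) = 2*(-3) = -6)
E(V, 220)*X = -111/5*(-6) = 666/5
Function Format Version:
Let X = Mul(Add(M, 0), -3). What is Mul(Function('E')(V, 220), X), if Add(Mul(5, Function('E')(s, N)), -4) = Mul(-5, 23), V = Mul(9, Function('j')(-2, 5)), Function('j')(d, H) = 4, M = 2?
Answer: Rational(666, 5) ≈ 133.20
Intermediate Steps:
V = 36 (V = Mul(9, 4) = 36)
Function('E')(s, N) = Rational(-111, 5) (Function('E')(s, N) = Add(Rational(4, 5), Mul(Rational(1, 5), Mul(-5, 23))) = Add(Rational(4, 5), Mul(Rational(1, 5), -115)) = Add(Rational(4, 5), -23) = Rational(-111, 5))
X = -6 (X = Mul(Add(2, 0), -3) = Mul(2, -3) = -6)
Mul(Function('E')(V, 220), X) = Mul(Rational(-111, 5), -6) = Rational(666, 5)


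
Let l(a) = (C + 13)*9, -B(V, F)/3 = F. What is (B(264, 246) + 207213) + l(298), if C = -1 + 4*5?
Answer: 206763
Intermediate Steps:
B(V, F) = -3*F
C = 19 (C = -1 + 20 = 19)
l(a) = 288 (l(a) = (19 + 13)*9 = 32*9 = 288)
(B(264, 246) + 207213) + l(298) = (-3*246 + 207213) + 288 = (-738 + 207213) + 288 = 206475 + 288 = 206763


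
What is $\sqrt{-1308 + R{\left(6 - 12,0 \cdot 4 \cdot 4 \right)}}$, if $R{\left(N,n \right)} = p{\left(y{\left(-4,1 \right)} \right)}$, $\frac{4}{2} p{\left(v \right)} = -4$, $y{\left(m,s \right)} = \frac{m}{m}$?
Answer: $i \sqrt{1310} \approx 36.194 i$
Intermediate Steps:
$y{\left(m,s \right)} = 1$
$p{\left(v \right)} = -2$ ($p{\left(v \right)} = \frac{1}{2} \left(-4\right) = -2$)
$R{\left(N,n \right)} = -2$
$\sqrt{-1308 + R{\left(6 - 12,0 \cdot 4 \cdot 4 \right)}} = \sqrt{-1308 - 2} = \sqrt{-1310} = i \sqrt{1310}$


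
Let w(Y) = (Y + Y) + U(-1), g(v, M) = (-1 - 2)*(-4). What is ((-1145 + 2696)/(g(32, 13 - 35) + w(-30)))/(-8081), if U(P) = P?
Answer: 1551/395969 ≈ 0.0039170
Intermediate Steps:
g(v, M) = 12 (g(v, M) = -3*(-4) = 12)
w(Y) = -1 + 2*Y (w(Y) = (Y + Y) - 1 = 2*Y - 1 = -1 + 2*Y)
((-1145 + 2696)/(g(32, 13 - 35) + w(-30)))/(-8081) = ((-1145 + 2696)/(12 + (-1 + 2*(-30))))/(-8081) = (1551/(12 + (-1 - 60)))*(-1/8081) = (1551/(12 - 61))*(-1/8081) = (1551/(-49))*(-1/8081) = (1551*(-1/49))*(-1/8081) = -1551/49*(-1/8081) = 1551/395969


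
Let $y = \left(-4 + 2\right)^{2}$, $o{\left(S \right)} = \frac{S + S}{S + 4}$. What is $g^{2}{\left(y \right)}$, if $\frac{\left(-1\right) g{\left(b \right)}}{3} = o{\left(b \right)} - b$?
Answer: $81$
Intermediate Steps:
$o{\left(S \right)} = \frac{2 S}{4 + S}$
$y = 4$ ($y = \left(-2\right)^{2} = 4$)
$g{\left(b \right)} = 3 b - \frac{6 b}{4 + b}$ ($g{\left(b \right)} = - 3 \left(\frac{2 b}{4 + b} - b\right) = - 3 \left(- b + \frac{2 b}{4 + b}\right) = 3 b - \frac{6 b}{4 + b}$)
$g^{2}{\left(y \right)} = \left(3 \cdot 4 \frac{1}{4 + 4} \left(2 + 4\right)\right)^{2} = \left(3 \cdot 4 \cdot \frac{1}{8} \cdot 6\right)^{2} = 9^{2} = 81$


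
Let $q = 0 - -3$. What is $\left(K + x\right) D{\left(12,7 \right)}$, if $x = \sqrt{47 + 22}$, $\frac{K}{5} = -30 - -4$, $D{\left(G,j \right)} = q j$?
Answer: $-2730 + 21 \sqrt{69} \approx -2555.6$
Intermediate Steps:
$q = 3$ ($q = 0 + 3 = 3$)
$D{\left(G,j \right)} = 3 j$
$K = -130$ ($K = 5 \left(-30 - -4\right) = 5 \left(-30 + 4\right) = 5 \left(-26\right) = -130$)
$x = \sqrt{69} \approx 8.3066$
$\left(K + x\right) D{\left(12,7 \right)} = \left(-130 + \sqrt{69}\right) 3 \cdot 7 = \left(-130 + \sqrt{69}\right) 21 = -2730 + 21 \sqrt{69}$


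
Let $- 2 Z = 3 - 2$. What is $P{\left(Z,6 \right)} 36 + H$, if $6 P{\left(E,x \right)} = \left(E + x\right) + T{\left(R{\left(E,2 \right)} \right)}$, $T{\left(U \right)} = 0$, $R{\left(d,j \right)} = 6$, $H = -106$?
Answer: $-73$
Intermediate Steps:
$Z = - \frac{1}{2}$ ($Z = - \frac{3 - 2}{2} = \left(- \frac{1}{2}\right) 1 = - \frac{1}{2} \approx -0.5$)
$P{\left(E,x \right)} = \frac{E}{6} + \frac{x}{6}$ ($P{\left(E,x \right)} = \frac{\left(E + x\right) + 0}{6} = \frac{E + x}{6} = \frac{E}{6} + \frac{x}{6}$)
$P{\left(Z,6 \right)} 36 + H = \left(\frac{1}{6} \left(- \frac{1}{2}\right) + \frac{1}{6} \cdot 6\right) 36 - 106 = \left(- \frac{1}{12} + 1\right) 36 - 106 = \frac{11}{12} \cdot 36 - 106 = 33 - 106 = -73$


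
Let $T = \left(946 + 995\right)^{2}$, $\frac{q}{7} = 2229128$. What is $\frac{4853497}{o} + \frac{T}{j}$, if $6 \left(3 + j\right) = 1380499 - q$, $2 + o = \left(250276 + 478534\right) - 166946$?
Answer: $\frac{56332475574523}{7991596398730} \approx 7.049$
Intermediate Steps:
$o = 561862$ ($o = -2 + \left(\left(250276 + 478534\right) - 166946\right) = -2 + \left(728810 - 166946\right) = -2 + 561864 = 561862$)
$q = 15603896$ ($q = 7 \cdot 2229128 = 15603896$)
$T = 3767481$ ($T = 1941^{2} = 3767481$)
$j = - \frac{14223415}{6}$ ($j = -3 + \frac{1380499 - 15603896}{6} = -3 + \frac{1}{6} \left(-14223397\right) = -3 - \frac{14223397}{6} = - \frac{14223415}{6} \approx -2.3706 \cdot 10^{6}$)
$\frac{4853497}{o} + \frac{T}{j} = \frac{4853497}{561862} + \frac{3767481}{- \frac{14223415}{6}} = 4853497 \cdot \frac{1}{561862} + 3767481 \left(- \frac{6}{14223415}\right) = \frac{4853497}{561862} - \frac{22604886}{14223415} = \frac{56332475574523}{7991596398730}$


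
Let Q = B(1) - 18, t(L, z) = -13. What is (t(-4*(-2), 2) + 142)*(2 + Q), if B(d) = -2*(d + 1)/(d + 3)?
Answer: -2193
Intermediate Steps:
B(d) = -2*(1 + d)/(3 + d)
Q = -19 (Q = 2*(-1 - 1*1)/(3 + 1) - 18 = 2*(-1 - 1)/4 - 18 = 2*(1/4)*(-2) - 18 = -1 - 18 = -19)
(t(-4*(-2), 2) + 142)*(2 + Q) = (-13 + 142)*(2 - 19) = 129*(-17) = -2193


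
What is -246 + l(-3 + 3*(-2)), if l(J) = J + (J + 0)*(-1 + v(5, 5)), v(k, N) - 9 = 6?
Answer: -381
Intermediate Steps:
v(k, N) = 15 (v(k, N) = 9 + 6 = 15)
l(J) = 15*J (l(J) = J + (J + 0)*(-1 + 15) = J + J*14 = J + 14*J = 15*J)
-246 + l(-3 + 3*(-2)) = -246 + 15*(-3 + 3*(-2)) = -246 + 15*(-3 - 6) = -246 + 15*(-9) = -246 - 135 = -381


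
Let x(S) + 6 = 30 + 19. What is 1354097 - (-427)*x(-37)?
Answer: 1372458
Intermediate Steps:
x(S) = 43 (x(S) = -6 + (30 + 19) = -6 + 49 = 43)
1354097 - (-427)*x(-37) = 1354097 - (-427)*43 = 1354097 - 1*(-18361) = 1354097 + 18361 = 1372458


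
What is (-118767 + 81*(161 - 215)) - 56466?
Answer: -179607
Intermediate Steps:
(-118767 + 81*(161 - 215)) - 56466 = (-118767 + 81*(-54)) - 56466 = (-118767 - 4374) - 56466 = -123141 - 56466 = -179607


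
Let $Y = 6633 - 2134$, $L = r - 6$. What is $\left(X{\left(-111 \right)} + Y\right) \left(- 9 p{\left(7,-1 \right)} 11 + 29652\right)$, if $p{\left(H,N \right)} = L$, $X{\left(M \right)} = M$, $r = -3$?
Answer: $134022684$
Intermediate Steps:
$L = -9$ ($L = -3 - 6 = -9$)
$p{\left(H,N \right)} = -9$
$Y = 4499$ ($Y = 6633 - 2134 = 4499$)
$\left(X{\left(-111 \right)} + Y\right) \left(- 9 p{\left(7,-1 \right)} 11 + 29652\right) = \left(-111 + 4499\right) \left(\left(-9\right) \left(-9\right) 11 + 29652\right) = 4388 \left(81 \cdot 11 + 29652\right) = 4388 \left(891 + 29652\right) = 4388 \cdot 30543 = 134022684$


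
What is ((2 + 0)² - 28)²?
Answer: 576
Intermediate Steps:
((2 + 0)² - 28)² = (2² - 28)² = (4 - 28)² = (-24)² = 576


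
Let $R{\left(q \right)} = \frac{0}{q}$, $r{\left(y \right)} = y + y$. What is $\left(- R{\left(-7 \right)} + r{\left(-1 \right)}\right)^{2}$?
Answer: $4$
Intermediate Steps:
$r{\left(y \right)} = 2 y$
$R{\left(q \right)} = 0$
$\left(- R{\left(-7 \right)} + r{\left(-1 \right)}\right)^{2} = \left(\left(-1\right) 0 + 2 \left(-1\right)\right)^{2} = \left(0 - 2\right)^{2} = \left(-2\right)^{2} = 4$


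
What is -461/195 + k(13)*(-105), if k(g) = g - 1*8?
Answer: -102836/195 ≈ -527.36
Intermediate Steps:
k(g) = -8 + g (k(g) = g - 8 = -8 + g)
-461/195 + k(13)*(-105) = -461/195 + (-8 + 13)*(-105) = -461*1/195 + 5*(-105) = -461/195 - 525 = -102836/195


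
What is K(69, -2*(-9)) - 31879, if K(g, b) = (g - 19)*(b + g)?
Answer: -27529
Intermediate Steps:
K(g, b) = (-19 + g)*(b + g)
K(69, -2*(-9)) - 31879 = (69² - (-38)*(-9) - 19*69 - 2*(-9)*69) - 31879 = (4761 - 19*18 - 1311 + 18*69) - 31879 = (4761 - 342 - 1311 + 1242) - 31879 = 4350 - 31879 = -27529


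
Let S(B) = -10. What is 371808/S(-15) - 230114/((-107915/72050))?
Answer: 12567347668/107915 ≈ 1.1646e+5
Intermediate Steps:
371808/S(-15) - 230114/((-107915/72050)) = 371808/(-10) - 230114/((-107915/72050)) = 371808*(-1/10) - 230114/((-107915*1/72050)) = -185904/5 - 230114/(-21583/14410) = -185904/5 - 230114*(-14410/21583) = -185904/5 + 3315942740/21583 = 12567347668/107915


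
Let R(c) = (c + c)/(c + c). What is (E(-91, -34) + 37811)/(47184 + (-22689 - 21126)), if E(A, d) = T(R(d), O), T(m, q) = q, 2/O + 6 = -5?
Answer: 415919/37059 ≈ 11.223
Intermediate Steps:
O = -2/11 (O = 2/(-6 - 5) = 2/(-11) = 2*(-1/11) = -2/11 ≈ -0.18182)
R(c) = 1 (R(c) = (2*c)/((2*c)) = (2*c)*(1/(2*c)) = 1)
E(A, d) = -2/11
(E(-91, -34) + 37811)/(47184 + (-22689 - 21126)) = (-2/11 + 37811)/(47184 + (-22689 - 21126)) = 415919/(11*(47184 - 43815)) = (415919/11)/3369 = (415919/11)*(1/3369) = 415919/37059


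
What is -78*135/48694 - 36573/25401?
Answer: -341393032/206146049 ≈ -1.6561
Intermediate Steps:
-78*135/48694 - 36573/25401 = -10530*1/48694 - 36573*1/25401 = -5265/24347 - 12191/8467 = -341393032/206146049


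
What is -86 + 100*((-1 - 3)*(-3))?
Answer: 1114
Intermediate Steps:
-86 + 100*((-1 - 3)*(-3)) = -86 + 100*(-4*(-3)) = -86 + 100*12 = -86 + 1200 = 1114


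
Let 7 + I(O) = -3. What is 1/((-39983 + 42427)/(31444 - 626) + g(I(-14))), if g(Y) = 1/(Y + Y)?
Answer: 308180/9031 ≈ 34.125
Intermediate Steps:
I(O) = -10 (I(O) = -7 - 3 = -10)
g(Y) = 1/(2*Y)
1/((-39983 + 42427)/(31444 - 626) + g(I(-14))) = 1/((-39983 + 42427)/(31444 - 626) + (½)/(-10)) = 1/(2444/30818 + (½)*(-⅒)) = 1/(2444*(1/30818) - 1/20) = 1/(1222/15409 - 1/20) = 1/(9031/308180) = 308180/9031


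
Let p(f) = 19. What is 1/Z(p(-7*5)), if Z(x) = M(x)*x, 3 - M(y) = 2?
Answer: 1/19 ≈ 0.052632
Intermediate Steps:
M(y) = 1 (M(y) = 3 - 1*2 = 3 - 2 = 1)
Z(x) = x (Z(x) = 1*x = x)
1/Z(p(-7*5)) = 1/19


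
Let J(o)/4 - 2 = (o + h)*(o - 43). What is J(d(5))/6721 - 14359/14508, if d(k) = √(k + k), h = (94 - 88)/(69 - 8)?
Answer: -450723847/457538796 - 10468*√10/409981 ≈ -1.0658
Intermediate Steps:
h = 6/61 ≈ 0.098361
d(k) = √2*√k (d(k) = √(2*k) = √2*√k)
J(o) = 8 + 4*(-43 + o)*(6/61 + o) (J(o) = 8 + 4*((o + 6/61)*(o - 43)) = 8 + 4*((6/61 + o)*(-43 + o)) = 8 + 4*((-43 + o)*(6/61 + o)) = 8 + 4*(-43 + o)*(6/61 + o))
J(d(5))/6721 - 14359/14508 = (-544/61 + 4*(√2*√5)² - 10468*√2*√5/61)/6721 - 14359/14508 = (-544/61 + 4*(√10)² - 10468*√10/61)*(1/6721) - 14359*1/14508 = (-544/61 + 4*10 - 10468*√10/61)*(1/6721) - 14359/14508 = (-544/61 + 40 - 10468*√10/61)*(1/6721) - 14359/14508 = (1896/61 - 10468*√10/61)*(1/6721) - 14359/14508 = (1896/409981 - 10468*√10/409981) - 14359/14508 = -450723847/457538796 - 10468*√10/409981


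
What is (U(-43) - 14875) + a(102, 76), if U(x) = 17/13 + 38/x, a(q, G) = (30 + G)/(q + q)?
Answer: -848088949/57018 ≈ -14874.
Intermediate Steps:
a(q, G) = (30 + G)/(2*q) (a(q, G) = (30 + G)/((2*q)) = (30 + G)*(1/(2*q)) = (30 + G)/(2*q))
U(x) = 17/13 + 38/x (U(x) = 17*(1/13) + 38/x = 17/13 + 38/x)
(U(-43) - 14875) + a(102, 76) = ((17/13 + 38/(-43)) - 14875) + (1/2)*(30 + 76)/102 = ((17/13 + 38*(-1/43)) - 14875) + (1/2)*(1/102)*106 = ((17/13 - 38/43) - 14875) + 53/102 = (237/559 - 14875) + 53/102 = -8314888/559 + 53/102 = -848088949/57018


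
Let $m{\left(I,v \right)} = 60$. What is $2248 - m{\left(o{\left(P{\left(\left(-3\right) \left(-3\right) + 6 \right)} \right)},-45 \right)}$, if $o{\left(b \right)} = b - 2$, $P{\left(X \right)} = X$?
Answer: $2188$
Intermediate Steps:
$o{\left(b \right)} = -2 + b$ ($o{\left(b \right)} = b - 2 = -2 + b$)
$2248 - m{\left(o{\left(P{\left(\left(-3\right) \left(-3\right) + 6 \right)} \right)},-45 \right)} = 2248 - 60 = 2188$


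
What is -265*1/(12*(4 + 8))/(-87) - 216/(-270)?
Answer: 51437/62640 ≈ 0.82115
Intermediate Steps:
-265*1/(12*(4 + 8))/(-87) - 216/(-270) = -265/(12*12)*(-1/87) - 216*(-1/270) = -265/144*(-1/87) + 4/5 = 265/12528 + 4/5 = 51437/62640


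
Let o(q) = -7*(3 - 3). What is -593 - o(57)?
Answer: -593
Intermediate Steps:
o(q) = 0 (o(q) = -7*0 = 0)
-593 - o(57) = -593 - 1*0 = -593 + 0 = -593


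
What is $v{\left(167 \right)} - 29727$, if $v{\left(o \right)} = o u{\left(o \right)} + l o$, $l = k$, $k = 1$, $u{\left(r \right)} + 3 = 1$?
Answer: $-29894$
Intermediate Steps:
$u{\left(r \right)} = -2$ ($u{\left(r \right)} = -3 + 1 = -2$)
$l = 1$
$v{\left(o \right)} = - o$ ($v{\left(o \right)} = o \left(-2\right) + 1 o = - 2 o + o = - o$)
$v{\left(167 \right)} - 29727 = \left(-1\right) 167 - 29727 = -167 - 29727 = -29894$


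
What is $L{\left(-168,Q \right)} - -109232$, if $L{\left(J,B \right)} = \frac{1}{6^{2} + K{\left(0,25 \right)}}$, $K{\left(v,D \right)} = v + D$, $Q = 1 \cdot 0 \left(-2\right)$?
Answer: $\frac{6663153}{61} \approx 1.0923 \cdot 10^{5}$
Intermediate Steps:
$Q = 0$ ($Q = 1 \cdot 0 = 0$)
$K{\left(v,D \right)} = D + v$
$L{\left(J,B \right)} = \frac{1}{61}$ ($L{\left(J,B \right)} = \frac{1}{6^{2} + \left(25 + 0\right)} = \frac{1}{36 + 25} = \frac{1}{61}$)
$L{\left(-168,Q \right)} - -109232 = \frac{1}{61} - -109232 = \frac{1}{61} + 109232 = \frac{6663153}{61}$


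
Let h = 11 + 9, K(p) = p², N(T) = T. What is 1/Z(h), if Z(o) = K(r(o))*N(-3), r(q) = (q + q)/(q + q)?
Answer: -⅓ ≈ -0.33333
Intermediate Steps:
r(q) = 1 (r(q) = (2*q)/((2*q)) = (2*q)*(1/(2*q)) = 1)
h = 20
Z(o) = -3 (Z(o) = 1²*(-3) = 1*(-3) = -3)
1/Z(h) = 1/(-3) = -⅓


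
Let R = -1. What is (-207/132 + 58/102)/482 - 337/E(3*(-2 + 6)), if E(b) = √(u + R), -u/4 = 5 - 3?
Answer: -2243/1081608 + 337*I/3 ≈ -0.0020738 + 112.33*I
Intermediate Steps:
u = -8 (u = -4*(5 - 3) = -4*2 = -8)
E(b) = 3*I (E(b) = √(-8 - 1) = √(-9) = 3*I)
(-207/132 + 58/102)/482 - 337/E(3*(-2 + 6)) = (-207/132 + 58/102)/482 - 337*(-I/3) = (-207*1/132 + 58*(1/102))*(1/482) - (-337)*I/3 = (-69/44 + 29/51)*(1/482) + 337*I/3 = -2243/2244*1/482 + 337*I/3 = -2243/1081608 + 337*I/3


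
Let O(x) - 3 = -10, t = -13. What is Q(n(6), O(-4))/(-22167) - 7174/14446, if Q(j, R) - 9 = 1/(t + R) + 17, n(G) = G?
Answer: -531336439/1067414940 ≈ -0.49778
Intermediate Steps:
O(x) = -7 (O(x) = 3 - 10 = -7)
Q(j, R) = 26 + 1/(-13 + R) (Q(j, R) = 9 + (1/(-13 + R) + 17) = 9 + (17 + 1/(-13 + R)) = 26 + 1/(-13 + R))
Q(n(6), O(-4))/(-22167) - 7174/14446 = ((-337 + 26*(-7))/(-13 - 7))/(-22167) - 7174/14446 = ((-337 - 182)/(-20))*(-1/22167) - 7174*1/14446 = -1/20*(-519)*(-1/22167) - 3587/7223 = (519/20)*(-1/22167) - 3587/7223 = -173/147780 - 3587/7223 = -531336439/1067414940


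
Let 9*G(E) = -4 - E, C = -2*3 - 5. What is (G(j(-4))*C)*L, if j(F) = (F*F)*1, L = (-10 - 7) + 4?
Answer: -2860/9 ≈ -317.78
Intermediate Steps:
L = -13 (L = -17 + 4 = -13)
C = -11 (C = -6 - 5 = -11)
j(F) = F² (j(F) = F²*1 = F²)
G(E) = -4/9 - E/9 (G(E) = (-4 - E)/9 = -4/9 - E/9)
(G(j(-4))*C)*L = ((-4/9 - ⅑*(-4)²)*(-11))*(-13) = ((-4/9 - ⅑*16)*(-11))*(-13) = ((-4/9 - 16/9)*(-11))*(-13) = -20/9*(-11)*(-13) = (220/9)*(-13) = -2860/9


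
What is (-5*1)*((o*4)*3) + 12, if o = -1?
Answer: 72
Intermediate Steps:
(-5*1)*((o*4)*3) + 12 = (-5*1)*(-1*4*3) + 12 = -(-20)*3 + 12 = -5*(-12) + 12 = 60 + 12 = 72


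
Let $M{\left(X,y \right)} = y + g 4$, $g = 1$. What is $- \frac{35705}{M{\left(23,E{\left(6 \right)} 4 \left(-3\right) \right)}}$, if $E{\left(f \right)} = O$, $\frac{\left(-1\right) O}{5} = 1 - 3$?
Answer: $\frac{35705}{116} \approx 307.8$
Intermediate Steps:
$O = 10$ ($O = - 5 \left(1 - 3\right) = \left(-5\right) \left(-2\right) = 10$)
$E{\left(f \right)} = 10$
$M{\left(X,y \right)} = 4 + y$ ($M{\left(X,y \right)} = y + 1 \cdot 4 = y + 4 = 4 + y$)
$- \frac{35705}{M{\left(23,E{\left(6 \right)} 4 \left(-3\right) \right)}} = - \frac{35705}{4 + 10 \cdot 4 \left(-3\right)} = - \frac{35705}{4 + 40 \left(-3\right)} = - \frac{35705}{4 - 120} = - \frac{35705}{-116} = \left(-35705\right) \left(- \frac{1}{116}\right) = \frac{35705}{116}$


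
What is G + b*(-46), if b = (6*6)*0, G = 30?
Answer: 30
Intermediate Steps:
b = 0 (b = 36*0 = 0)
G + b*(-46) = 30 + 0*(-46) = 30 + 0 = 30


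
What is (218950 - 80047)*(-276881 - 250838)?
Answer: -73301752257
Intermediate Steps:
(218950 - 80047)*(-276881 - 250838) = 138903*(-527719) = -73301752257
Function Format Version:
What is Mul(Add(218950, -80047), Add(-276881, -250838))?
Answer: -73301752257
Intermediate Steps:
Mul(Add(218950, -80047), Add(-276881, -250838)) = Mul(138903, -527719) = -73301752257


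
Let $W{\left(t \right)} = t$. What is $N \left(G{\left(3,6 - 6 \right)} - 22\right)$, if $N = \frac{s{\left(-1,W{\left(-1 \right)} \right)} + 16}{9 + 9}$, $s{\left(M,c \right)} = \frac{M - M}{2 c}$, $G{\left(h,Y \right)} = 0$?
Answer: $- \frac{176}{9} \approx -19.556$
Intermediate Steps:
$s{\left(M,c \right)} = 0$ ($s{\left(M,c \right)} = 0 \frac{1}{2 c} = 0$)
$N = \frac{8}{9}$ ($N = \frac{0 + 16}{9 + 9} = \frac{16}{18} = 16 \cdot \frac{1}{18} = \frac{8}{9} \approx 0.88889$)
$N \left(G{\left(3,6 - 6 \right)} - 22\right) = \frac{8 \left(0 - 22\right)}{9} = \frac{8}{9} \left(-22\right) = - \frac{176}{9}$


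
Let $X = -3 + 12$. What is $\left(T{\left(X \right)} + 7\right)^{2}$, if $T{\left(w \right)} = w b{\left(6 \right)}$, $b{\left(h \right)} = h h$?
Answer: $109561$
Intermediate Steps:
$b{\left(h \right)} = h^{2}$
$X = 9$
$T{\left(w \right)} = 36 w$ ($T{\left(w \right)} = w 6^{2} = w 36 = 36 w$)
$\left(T{\left(X \right)} + 7\right)^{2} = \left(36 \cdot 9 + 7\right)^{2} = \left(324 + 7\right)^{2} = 331^{2} = 109561$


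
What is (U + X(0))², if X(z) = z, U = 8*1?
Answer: 64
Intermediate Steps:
U = 8
(U + X(0))² = (8 + 0)² = 8² = 64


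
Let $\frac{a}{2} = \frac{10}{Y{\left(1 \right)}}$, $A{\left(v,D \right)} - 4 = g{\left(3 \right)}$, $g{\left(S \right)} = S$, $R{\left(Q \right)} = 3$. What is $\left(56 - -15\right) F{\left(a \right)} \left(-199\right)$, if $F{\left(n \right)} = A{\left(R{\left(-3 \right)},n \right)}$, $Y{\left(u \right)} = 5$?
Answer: $-98903$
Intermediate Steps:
$A{\left(v,D \right)} = 7$ ($A{\left(v,D \right)} = 4 + 3 = 7$)
$a = 4$ ($a = 2 \cdot \frac{10}{5} = 2 \cdot 10 \cdot \frac{1}{5} = 2 \cdot 2 = 4$)
$F{\left(n \right)} = 7$
$\left(56 - -15\right) F{\left(a \right)} \left(-199\right) = \left(56 - -15\right) 7 \left(-199\right) = \left(56 + 15\right) 7 \left(-199\right) = 71 \cdot 7 \left(-199\right) = 497 \left(-199\right) = -98903$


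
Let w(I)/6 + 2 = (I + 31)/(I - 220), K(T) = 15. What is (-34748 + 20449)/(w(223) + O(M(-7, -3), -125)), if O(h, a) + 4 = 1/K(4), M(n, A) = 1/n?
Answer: -214485/7381 ≈ -29.059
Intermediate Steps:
O(h, a) = -59/15 (O(h, a) = -4 + 1/15 = -59/15)
w(I) = -12 + 6*(31 + I)/(-220 + I) (w(I) = -12 + 6*((I + 31)/(I - 220)) = -12 + 6*((31 + I)/(-220 + I)) = -12 + 6*(31 + I)/(-220 + I))
(-34748 + 20449)/(w(223) + O(M(-7, -3), -125)) = (-34748 + 20449)/(6*(471 - 1*223)/(-220 + 223) - 59/15) = -14299/(6*(471 - 223)/3 - 59/15) = -14299/(6*(⅓)*248 - 59/15) = -14299/(496 - 59/15) = -14299/7381/15 = -14299*15/7381 = -214485/7381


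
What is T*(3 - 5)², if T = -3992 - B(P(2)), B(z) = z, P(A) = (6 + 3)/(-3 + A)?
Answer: -15932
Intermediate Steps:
P(A) = 9/(-3 + A)
T = -3983 (T = -3992 - 9/(-3 + 2) = -3992 - 9/(-1) = -3992 - 9*(-1) = -3992 - 1*(-9) = -3992 + 9 = -3983)
T*(3 - 5)² = -3983*(3 - 5)² = -3983*(-2)² = -3983*4 = -15932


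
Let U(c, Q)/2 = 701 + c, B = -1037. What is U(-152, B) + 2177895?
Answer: 2178993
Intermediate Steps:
U(c, Q) = 1402 + 2*c (U(c, Q) = 2*(701 + c) = 1402 + 2*c)
U(-152, B) + 2177895 = (1402 + 2*(-152)) + 2177895 = (1402 - 304) + 2177895 = 1098 + 2177895 = 2178993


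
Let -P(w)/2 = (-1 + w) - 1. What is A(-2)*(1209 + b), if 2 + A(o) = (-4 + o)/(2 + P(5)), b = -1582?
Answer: 373/2 ≈ 186.50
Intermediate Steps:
P(w) = 4 - 2*w (P(w) = -2*((-1 + w) - 1) = -2*(-2 + w) = 4 - 2*w)
A(o) = -1 - o/4 (A(o) = -2 + (-4 + o)/(2 + (4 - 2*5)) = -2 + (-4 + o)/(2 + (4 - 10)) = -2 + (-4 + o)/(2 - 6) = -2 + (-4 + o)/(-4) = -2 + (-4 + o)*(-1/4) = -2 + (1 - o/4) = -1 - o/4)
A(-2)*(1209 + b) = (-1 - 1/4*(-2))*(1209 - 1582) = (-1 + 1/2)*(-373) = -1/2*(-373) = 373/2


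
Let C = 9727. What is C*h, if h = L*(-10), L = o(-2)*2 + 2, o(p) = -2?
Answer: 194540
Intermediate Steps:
L = -2 (L = -2*2 + 2 = -4 + 2 = -2)
h = 20 (h = -2*(-10) = 20)
C*h = 9727*20 = 194540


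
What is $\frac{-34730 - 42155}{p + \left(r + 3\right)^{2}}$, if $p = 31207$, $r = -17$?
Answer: $- \frac{76885}{31403} \approx -2.4483$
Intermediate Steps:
$\frac{-34730 - 42155}{p + \left(r + 3\right)^{2}} = \frac{-34730 - 42155}{31207 + \left(-17 + 3\right)^{2}} = - \frac{76885}{31207 + \left(-14\right)^{2}} = - \frac{76885}{31207 + 196} = - \frac{76885}{31403}$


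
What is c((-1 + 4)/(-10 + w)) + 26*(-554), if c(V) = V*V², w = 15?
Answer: -1800473/125 ≈ -14404.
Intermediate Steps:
c(V) = V³
c((-1 + 4)/(-10 + w)) + 26*(-554) = ((-1 + 4)/(-10 + 15))³ + 26*(-554) = (3/5)³ - 14404 = (3*(⅕))³ - 14404 = (⅗)³ - 14404 = 27/125 - 14404 = -1800473/125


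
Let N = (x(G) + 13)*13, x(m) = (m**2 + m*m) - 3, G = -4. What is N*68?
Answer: 37128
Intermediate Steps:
x(m) = -3 + 2*m**2 (x(m) = (m**2 + m**2) - 3 = 2*m**2 - 3 = -3 + 2*m**2)
N = 546 (N = ((-3 + 2*(-4)**2) + 13)*13 = ((-3 + 2*16) + 13)*13 = ((-3 + 32) + 13)*13 = (29 + 13)*13 = 42*13 = 546)
N*68 = 546*68 = 37128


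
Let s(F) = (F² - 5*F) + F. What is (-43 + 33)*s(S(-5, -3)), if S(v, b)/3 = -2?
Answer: -600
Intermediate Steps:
S(v, b) = -6 (S(v, b) = 3*(-2) = -6)
s(F) = F² - 4*F
(-43 + 33)*s(S(-5, -3)) = (-43 + 33)*(-6*(-4 - 6)) = -(-60)*(-10) = -10*60 = -600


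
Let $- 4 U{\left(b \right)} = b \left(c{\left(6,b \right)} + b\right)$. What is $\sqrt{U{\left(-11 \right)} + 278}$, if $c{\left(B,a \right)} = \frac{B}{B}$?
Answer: $\frac{\sqrt{1002}}{2} \approx 15.827$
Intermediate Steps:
$c{\left(B,a \right)} = 1$
$U{\left(b \right)} = - \frac{b \left(1 + b\right)}{4}$
$\sqrt{U{\left(-11 \right)} + 278} = \sqrt{\left(- \frac{1}{4}\right) \left(-11\right) \left(1 - 11\right) + 278} = \sqrt{\left(- \frac{1}{4}\right) \left(-11\right) \left(-10\right) + 278} = \sqrt{- \frac{55}{2} + 278} = \sqrt{\frac{501}{2}} = \frac{\sqrt{1002}}{2}$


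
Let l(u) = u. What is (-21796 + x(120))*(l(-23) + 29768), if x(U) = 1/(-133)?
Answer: -86226858405/133 ≈ -6.4832e+8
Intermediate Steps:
x(U) = -1/133
(-21796 + x(120))*(l(-23) + 29768) = (-21796 - 1/133)*(-23 + 29768) = -2898869/133*29745 = -86226858405/133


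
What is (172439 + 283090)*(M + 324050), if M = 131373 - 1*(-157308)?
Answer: 279116739699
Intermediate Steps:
M = 288681 (M = 131373 + 157308 = 288681)
(172439 + 283090)*(M + 324050) = (172439 + 283090)*(288681 + 324050) = 455529*612731 = 279116739699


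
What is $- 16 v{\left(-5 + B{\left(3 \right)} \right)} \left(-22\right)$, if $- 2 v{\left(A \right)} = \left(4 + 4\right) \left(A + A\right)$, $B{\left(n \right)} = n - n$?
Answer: $14080$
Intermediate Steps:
$B{\left(n \right)} = 0$
$v{\left(A \right)} = - 8 A$ ($v{\left(A \right)} = - \frac{\left(4 + 4\right) \left(A + A\right)}{2} = - \frac{8 \cdot 2 A}{2} = - \frac{16 A}{2} = - 8 A$)
$- 16 v{\left(-5 + B{\left(3 \right)} \right)} \left(-22\right) = - 16 \left(- 8 \left(-5 + 0\right)\right) \left(-22\right) = - 16 \left(\left(-8\right) \left(-5\right)\right) \left(-22\right) = \left(-16\right) 40 \left(-22\right) = \left(-640\right) \left(-22\right) = 14080$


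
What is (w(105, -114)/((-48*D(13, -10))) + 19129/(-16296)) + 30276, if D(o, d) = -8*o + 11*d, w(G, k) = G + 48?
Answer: 211157570563/6974688 ≈ 30275.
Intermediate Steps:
w(G, k) = 48 + G
(w(105, -114)/((-48*D(13, -10))) + 19129/(-16296)) + 30276 = ((48 + 105)/((-48*(-8*13 + 11*(-10)))) + 19129/(-16296)) + 30276 = (153/((-48*(-104 - 110))) + 19129*(-1/16296)) + 30276 = (153/((-48*(-214))) - 19129/16296) + 30276 = (153/10272 - 19129/16296) + 30276 = (153*(1/10272) - 19129/16296) + 30276 = (51/3424 - 19129/16296) + 30276 = -8083325/6974688 + 30276 = 211157570563/6974688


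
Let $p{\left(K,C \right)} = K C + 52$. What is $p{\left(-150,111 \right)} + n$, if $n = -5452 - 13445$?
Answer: $-35495$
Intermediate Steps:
$p{\left(K,C \right)} = 52 + C K$ ($p{\left(K,C \right)} = C K + 52 = 52 + C K$)
$n = -18897$
$p{\left(-150,111 \right)} + n = \left(52 + 111 \left(-150\right)\right) - 18897 = \left(52 - 16650\right) - 18897 = -16598 - 18897 = -35495$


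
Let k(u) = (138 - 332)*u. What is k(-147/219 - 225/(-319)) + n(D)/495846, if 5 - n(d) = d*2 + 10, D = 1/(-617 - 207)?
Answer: -31467839343805/4757267510424 ≈ -6.6147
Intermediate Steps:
D = -1/824 (D = 1/(-824) = -1/824 ≈ -0.0012136)
n(d) = -5 - 2*d (n(d) = 5 - (d*2 + 10) = 5 - (2*d + 10) = 5 - (10 + 2*d) = 5 + (-10 - 2*d) = -5 - 2*d)
k(u) = -194*u
k(-147/219 - 225/(-319)) + n(D)/495846 = -194*(-147/219 - 225/(-319)) + (-5 - 2*(-1/824))/495846 = -194*(-147*1/219 - 225*(-1/319)) + (-5 + 1/412)*(1/495846) = -194*(-49/73 + 225/319) - 2059/412*1/495846 = -194*794/23287 - 2059/204288552 = -154036/23287 - 2059/204288552 = -31467839343805/4757267510424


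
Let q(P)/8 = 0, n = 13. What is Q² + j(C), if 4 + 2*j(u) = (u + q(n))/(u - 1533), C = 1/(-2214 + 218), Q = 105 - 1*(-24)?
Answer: 101826320583/6119738 ≈ 16639.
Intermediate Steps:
Q = 129 (Q = 105 + 24 = 129)
q(P) = 0 (q(P) = 8*0 = 0)
C = -1/1996 (C = 1/(-1996) = -1/1996 ≈ -0.00050100)
j(u) = -2 + u/(2*(-1533 + u)) (j(u) = -2 + ((u + 0)/(u - 1533))/2 = -2 + (u/(-1533 + u))/2 = -2 + u/(2*(-1533 + u)))
Q² + j(C) = 129² + 3*(2044 - 1*(-1/1996))/(2*(-1533 - 1/1996)) = 16641 + 3*(2044 + 1/1996)/(2*(-3059869/1996)) = 16641 + (3/2)*(-1996/3059869)*(4079825/1996) = 16641 - 12239475/6119738 = 101826320583/6119738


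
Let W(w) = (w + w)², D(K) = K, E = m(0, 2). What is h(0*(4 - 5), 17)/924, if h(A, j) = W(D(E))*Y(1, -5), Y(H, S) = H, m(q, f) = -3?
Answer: 3/77 ≈ 0.038961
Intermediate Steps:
E = -3
W(w) = 4*w² (W(w) = (2*w)² = 4*w²)
h(A, j) = 36 (h(A, j) = (4*(-3)²)*1 = (4*9)*1 = 36*1 = 36)
h(0*(4 - 5), 17)/924 = 36/924 = 36*(1/924) = 3/77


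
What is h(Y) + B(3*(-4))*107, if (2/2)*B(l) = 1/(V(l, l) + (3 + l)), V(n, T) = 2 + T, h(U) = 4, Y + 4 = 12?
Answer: -31/19 ≈ -1.6316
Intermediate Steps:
Y = 8 (Y = -4 + 12 = 8)
B(l) = 1/(5 + 2*l) (B(l) = 1/((2 + l) + (3 + l)) = 1/(5 + 2*l))
h(Y) + B(3*(-4))*107 = 4 + 107/(5 + 2*(3*(-4))) = 4 + 107/(5 + 2*(-12)) = 4 + 107/(5 - 24) = 4 + 107/(-19) = 4 - 1/19*107 = 4 - 107/19 = -31/19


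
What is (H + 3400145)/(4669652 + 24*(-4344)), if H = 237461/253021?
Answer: 430154162753/577570530658 ≈ 0.74476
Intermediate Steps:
H = 237461/253021 (H = 237461*(1/253021) = 237461/253021 ≈ 0.93850)
(H + 3400145)/(4669652 + 24*(-4344)) = (237461/253021 + 3400145)/(4669652 + 24*(-4344)) = 860308325506/(253021*(4669652 - 104256)) = (860308325506/253021)/4565396 = (860308325506/253021)*(1/4565396) = 430154162753/577570530658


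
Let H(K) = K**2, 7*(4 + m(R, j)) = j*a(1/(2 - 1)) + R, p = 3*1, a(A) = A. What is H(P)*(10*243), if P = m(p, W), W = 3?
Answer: 1176120/49 ≈ 24002.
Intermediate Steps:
p = 3
m(R, j) = -4 + R/7 + j/7 (m(R, j) = -4 + (j/(2 - 1) + R)/7 = -4 + (j/1 + R)/7 = -4 + (j*1 + R)/7 = -4 + (j + R)/7 = -4 + (R + j)/7 = -4 + (R/7 + j/7) = -4 + R/7 + j/7)
P = -22/7 (P = -4 + (1/7)*3 + (1/7)*3 = -4 + 3/7 + 3/7 = -22/7 ≈ -3.1429)
H(P)*(10*243) = (-22/7)**2*(10*243) = (484/49)*2430 = 1176120/49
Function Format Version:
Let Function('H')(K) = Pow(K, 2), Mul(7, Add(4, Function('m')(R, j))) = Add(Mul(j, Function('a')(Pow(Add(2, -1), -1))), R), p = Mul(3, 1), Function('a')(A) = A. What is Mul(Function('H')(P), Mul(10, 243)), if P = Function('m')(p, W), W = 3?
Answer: Rational(1176120, 49) ≈ 24002.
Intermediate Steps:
p = 3
Function('m')(R, j) = Add(-4, Mul(Rational(1, 7), R), Mul(Rational(1, 7), j)) (Function('m')(R, j) = Add(-4, Mul(Rational(1, 7), Add(Mul(j, Pow(Add(2, -1), -1)), R))) = Add(-4, Mul(Rational(1, 7), Add(Mul(j, Pow(1, -1)), R))) = Add(-4, Mul(Rational(1, 7), Add(Mul(j, 1), R))) = Add(-4, Mul(Rational(1, 7), Add(j, R))) = Add(-4, Mul(Rational(1, 7), Add(R, j))) = Add(-4, Add(Mul(Rational(1, 7), R), Mul(Rational(1, 7), j))) = Add(-4, Mul(Rational(1, 7), R), Mul(Rational(1, 7), j)))
P = Rational(-22, 7) (P = Add(-4, Mul(Rational(1, 7), 3), Mul(Rational(1, 7), 3)) = Add(-4, Rational(3, 7), Rational(3, 7)) = Rational(-22, 7) ≈ -3.1429)
Mul(Function('H')(P), Mul(10, 243)) = Mul(Pow(Rational(-22, 7), 2), Mul(10, 243)) = Mul(Rational(484, 49), 2430) = Rational(1176120, 49)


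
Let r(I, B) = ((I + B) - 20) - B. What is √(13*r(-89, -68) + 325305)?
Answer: 4*√20243 ≈ 569.11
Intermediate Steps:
r(I, B) = -20 + I (r(I, B) = ((B + I) - 20) - B = (-20 + B + I) - B = -20 + I)
√(13*r(-89, -68) + 325305) = √(13*(-20 - 89) + 325305) = √(13*(-109) + 325305) = √(-1417 + 325305) = √323888 = 4*√20243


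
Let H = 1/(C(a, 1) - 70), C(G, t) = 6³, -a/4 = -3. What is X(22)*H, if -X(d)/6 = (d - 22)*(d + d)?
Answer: 0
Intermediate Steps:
a = 12 (a = -4*(-3) = 12)
C(G, t) = 216
X(d) = -12*d*(-22 + d) (X(d) = -6*(d - 22)*(d + d) = -6*(-22 + d)*2*d = -12*d*(-22 + d))
H = 1/146 (H = 1/(216 - 70) = 1/146 ≈ 0.0068493)
X(22)*H = (12*22*(22 - 1*22))*(1/146) = (12*22*(22 - 22))*(1/146) = (12*22*0)*(1/146) = 0*(1/146) = 0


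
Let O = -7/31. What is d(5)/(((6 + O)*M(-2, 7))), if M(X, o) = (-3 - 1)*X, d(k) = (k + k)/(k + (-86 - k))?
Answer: -155/61576 ≈ -0.0025172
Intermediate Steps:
d(k) = -k/43 (d(k) = (2*k)/(-86) = (2*k)*(-1/86) = -k/43)
M(X, o) = -4*X
O = -7/31 (O = -7*1/31 = -7/31 ≈ -0.22581)
d(5)/(((6 + O)*M(-2, 7))) = (-1/43*5)/(((6 - 7/31)*(-4*(-2)))) = -5/(43*((179/31)*8)) = -5/(43*1432/31) = -5/43*31/1432 = -155/61576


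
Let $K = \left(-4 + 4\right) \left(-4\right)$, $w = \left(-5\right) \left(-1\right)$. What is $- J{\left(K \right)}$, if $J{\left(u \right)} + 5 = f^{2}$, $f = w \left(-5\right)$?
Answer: $-620$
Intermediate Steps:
$w = 5$
$K = 0$ ($K = 0 \left(-4\right) = 0$)
$f = -25$ ($f = 5 \left(-5\right) = -25$)
$J{\left(u \right)} = 620$ ($J{\left(u \right)} = -5 + \left(-25\right)^{2} = -5 + 625 = 620$)
$- J{\left(K \right)} = \left(-1\right) 620 = -620$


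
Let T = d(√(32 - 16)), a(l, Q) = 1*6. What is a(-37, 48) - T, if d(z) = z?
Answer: 2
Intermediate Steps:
a(l, Q) = 6
T = 4 (T = √(32 - 16) = √16 = 4)
a(-37, 48) - T = 6 - 1*4 = 6 - 4 = 2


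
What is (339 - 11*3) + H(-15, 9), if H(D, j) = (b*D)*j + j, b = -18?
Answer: 2745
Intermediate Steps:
H(D, j) = j - 18*D*j (H(D, j) = (-18*D)*j + j = -18*D*j + j = j - 18*D*j)
(339 - 11*3) + H(-15, 9) = (339 - 11*3) + 9*(1 - 18*(-15)) = (339 - 33) + 9*(1 + 270) = 306 + 9*271 = 306 + 2439 = 2745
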